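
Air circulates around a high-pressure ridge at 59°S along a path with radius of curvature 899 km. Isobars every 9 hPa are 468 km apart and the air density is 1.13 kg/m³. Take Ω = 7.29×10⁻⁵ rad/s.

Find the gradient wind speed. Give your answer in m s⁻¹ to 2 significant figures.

Coriolis parameter at 59°S:
f = 2Ω sin φ = 2 × 7.29×10⁻⁵ × sin 59° = 1.25×10⁻⁴ s⁻¹
Pressure gradient: |∂P/∂n| = 900 Pa / 468000 m = 1.92×10⁻³ Pa/m
Geostrophic speed: V_g = |∂P/∂n|/(fρ) = 1.92×10⁻³/(1.25×10⁻⁴ × 1.13) = 13.6 m/s
Around a high, pressure-gradient force acts outward with centrifugal, so Coriolis balances both:
fV = (1/ρ)|∂P/∂n| + V²/R  →  V² − fR·V + fR·V_g = 0
With fR = 1.25×10⁻⁴ × 899×10³ m = 112 m/s:
V = [fR − √((fR)² − 4 fR V_g)]/2 = [112 − √(112² − 4×112×13.6)]/2 = 15.9 m/s
Supergeostrophic (V > V_g = 13.6 m/s), as expected around a high.

16 m s⁻¹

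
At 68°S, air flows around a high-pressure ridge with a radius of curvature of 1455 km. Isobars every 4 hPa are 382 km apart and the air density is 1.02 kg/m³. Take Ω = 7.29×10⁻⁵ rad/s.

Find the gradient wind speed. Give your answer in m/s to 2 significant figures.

Coriolis parameter at 68°S:
f = 2Ω sin φ = 2 × 7.29×10⁻⁵ × sin 68° = 1.35×10⁻⁴ s⁻¹
Pressure gradient: |∂P/∂n| = 400 Pa / 382000 m = 1.05×10⁻³ Pa/m
Geostrophic speed: V_g = |∂P/∂n|/(fρ) = 1.05×10⁻³/(1.35×10⁻⁴ × 1.02) = 7.59 m/s
Around a high, pressure-gradient force acts outward with centrifugal, so Coriolis balances both:
fV = (1/ρ)|∂P/∂n| + V²/R  →  V² − fR·V + fR·V_g = 0
With fR = 1.35×10⁻⁴ × 1455×10³ m = 197 m/s:
V = [fR − √((fR)² − 4 fR V_g)]/2 = [197 − √(197² − 4×197×7.59)]/2 = 7.91 m/s
Supergeostrophic (V > V_g = 7.59 m/s), as expected around a high.

7.9 m/s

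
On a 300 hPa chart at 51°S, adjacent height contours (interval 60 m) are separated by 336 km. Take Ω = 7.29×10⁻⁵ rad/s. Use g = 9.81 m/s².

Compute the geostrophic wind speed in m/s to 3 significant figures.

15.5 m/s

Coriolis parameter at 51°S:
f = 2Ω sin φ = 2 × 7.29×10⁻⁵ × sin 51° = 1.13×10⁻⁴ s⁻¹
Height gradient: |∂Z/∂n| = 60 m / 336000 m = 1.79×10⁻⁴
On a pressure surface, geostrophic balance gives V_g = (g/f)|∂Z/∂n|:
V_g = 9.81 × 1.79×10⁻⁴ / 1.13×10⁻⁴ = 15.5 m/s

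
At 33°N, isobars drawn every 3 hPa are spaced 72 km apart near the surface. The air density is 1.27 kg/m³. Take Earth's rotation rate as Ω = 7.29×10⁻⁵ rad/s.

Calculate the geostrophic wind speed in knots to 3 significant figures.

80.3 knots

Coriolis parameter at 33°N:
f = 2Ω sin φ = 2 × 7.29×10⁻⁵ × sin 33° = 7.94×10⁻⁵ s⁻¹
Pressure gradient: |∂P/∂n| = 300 Pa / 72000 m = 4.17×10⁻³ Pa/m
Geostrophic balance (pressure-gradient force = Coriolis force):
V_g = (1/(fρ)) |∂P/∂n| = 4.17×10⁻³ / (7.94×10⁻⁵ × 1.27) = 41.3 m/s
Converting: 41.3 m/s × 1.944 = 80.3 knots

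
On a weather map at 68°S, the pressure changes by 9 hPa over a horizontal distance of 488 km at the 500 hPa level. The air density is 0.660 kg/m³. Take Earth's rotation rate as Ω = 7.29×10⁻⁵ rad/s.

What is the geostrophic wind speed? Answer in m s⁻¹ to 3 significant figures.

Coriolis parameter at 68°S:
f = 2Ω sin φ = 2 × 7.29×10⁻⁵ × sin 68° = 1.35×10⁻⁴ s⁻¹
Pressure gradient: |∂P/∂n| = 900 Pa / 488000 m = 1.84×10⁻³ Pa/m
Geostrophic balance (pressure-gradient force = Coriolis force):
V_g = (1/(fρ)) |∂P/∂n| = 1.84×10⁻³ / (1.35×10⁻⁴ × 0.660) = 20.7 m/s

20.7 m s⁻¹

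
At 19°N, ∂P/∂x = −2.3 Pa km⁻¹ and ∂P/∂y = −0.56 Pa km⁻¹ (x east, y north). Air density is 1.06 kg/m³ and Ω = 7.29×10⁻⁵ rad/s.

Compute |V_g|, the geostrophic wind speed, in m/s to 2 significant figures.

47 m/s

Coriolis parameter at 19°N:
f = 2Ω sin φ = 2 × 7.29×10⁻⁵ × sin 19° = 4.75×10⁻⁵ s⁻¹
Component geostrophic relations (x east, y north):
u_g = −(1/(fρ)) ∂P/∂y,  v_g = (1/(fρ)) ∂P/∂x
u_g = −(−0.56×10⁻³)/(4.75×10⁻⁵ × 1.06) = 11.1 m/s;  v_g = (−2.3×10⁻³)/(4.75×10⁻⁵ × 1.06) = −45.7 m/s
|V_g| = √(u_g² + v_g²) = 47.0 m/s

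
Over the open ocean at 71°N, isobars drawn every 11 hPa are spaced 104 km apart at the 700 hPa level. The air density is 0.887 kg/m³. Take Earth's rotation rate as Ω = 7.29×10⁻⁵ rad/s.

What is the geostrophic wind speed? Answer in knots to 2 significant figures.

170 knots

Coriolis parameter at 71°N:
f = 2Ω sin φ = 2 × 7.29×10⁻⁵ × sin 71° = 1.38×10⁻⁴ s⁻¹
Pressure gradient: |∂P/∂n| = 1100 Pa / 104000 m = 1.06×10⁻² Pa/m
Geostrophic balance (pressure-gradient force = Coriolis force):
V_g = (1/(fρ)) |∂P/∂n| = 1.06×10⁻² / (1.38×10⁻⁴ × 0.887) = 86.5 m/s
Converting: 86.5 m/s × 1.944 = 170 knots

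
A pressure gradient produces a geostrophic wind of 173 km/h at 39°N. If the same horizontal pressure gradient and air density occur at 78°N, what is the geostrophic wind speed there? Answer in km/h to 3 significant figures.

111 km/h

With the same pressure gradient and density, V_g ∝ 1/f ∝ 1/sin φ.
V₂ = V₁ · sin φ₁ / sin φ₂ = 173 × sin 39° / sin 78°
V₂ = 173 × 0.6293/0.9781 = 111 km/h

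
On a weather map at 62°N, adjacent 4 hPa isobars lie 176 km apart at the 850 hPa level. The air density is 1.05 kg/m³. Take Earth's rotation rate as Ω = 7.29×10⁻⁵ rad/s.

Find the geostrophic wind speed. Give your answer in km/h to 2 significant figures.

Coriolis parameter at 62°N:
f = 2Ω sin φ = 2 × 7.29×10⁻⁵ × sin 62° = 1.29×10⁻⁴ s⁻¹
Pressure gradient: |∂P/∂n| = 400 Pa / 176000 m = 2.27×10⁻³ Pa/m
Geostrophic balance (pressure-gradient force = Coriolis force):
V_g = (1/(fρ)) |∂P/∂n| = 2.27×10⁻³ / (1.29×10⁻⁴ × 1.05) = 16.8 m/s
Converting: 16.8 m/s × 3.6 = 61 km/h

61 km/h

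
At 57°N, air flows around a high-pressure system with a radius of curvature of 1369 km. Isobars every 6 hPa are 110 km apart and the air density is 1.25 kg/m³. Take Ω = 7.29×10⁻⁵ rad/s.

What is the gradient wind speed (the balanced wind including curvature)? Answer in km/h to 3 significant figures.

186 km/h

Coriolis parameter at 57°N:
f = 2Ω sin φ = 2 × 7.29×10⁻⁵ × sin 57° = 1.22×10⁻⁴ s⁻¹
Pressure gradient: |∂P/∂n| = 600 Pa / 110000 m = 5.45×10⁻³ Pa/m
Geostrophic speed: V_g = |∂P/∂n|/(fρ) = 5.45×10⁻³/(1.22×10⁻⁴ × 1.25) = 35.7 m/s
Around a high, pressure-gradient force acts outward with centrifugal, so Coriolis balances both:
fV = (1/ρ)|∂P/∂n| + V²/R  →  V² − fR·V + fR·V_g = 0
With fR = 1.22×10⁻⁴ × 1369×10³ m = 167 m/s:
V = [fR − √((fR)² − 4 fR V_g)]/2 = [167 − √(167² − 4×167×35.7)]/2 = 51.6 m/s
Supergeostrophic (V > V_g = 35.7 m/s), as expected around a high.
Converting: 51.6 m/s × 3.6 = 186 km/h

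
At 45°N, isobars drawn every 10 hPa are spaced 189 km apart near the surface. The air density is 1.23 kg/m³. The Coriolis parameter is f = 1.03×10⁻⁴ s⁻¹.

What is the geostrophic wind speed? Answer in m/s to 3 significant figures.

Pressure gradient: |∂P/∂n| = 1000 Pa / 189000 m = 5.29×10⁻³ Pa/m
Geostrophic balance (pressure-gradient force = Coriolis force):
V_g = (1/(fρ)) |∂P/∂n| = 5.29×10⁻³ / (1.03×10⁻⁴ × 1.23) = 41.8 m/s

41.8 m/s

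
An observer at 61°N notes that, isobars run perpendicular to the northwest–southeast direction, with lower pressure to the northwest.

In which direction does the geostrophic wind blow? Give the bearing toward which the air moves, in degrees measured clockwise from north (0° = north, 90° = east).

The pressure-gradient force points toward the northwest (bearing 315°).
Geostrophic balance: in the Northern Hemisphere the Coriolis force deflects motion to the right, so the geostrophic wind blows 90° to the right of the pressure-gradient force (low pressure on the left).
Rotating 315° by 90° clockwise gives 045° — the wind blows toward the northeast.

045°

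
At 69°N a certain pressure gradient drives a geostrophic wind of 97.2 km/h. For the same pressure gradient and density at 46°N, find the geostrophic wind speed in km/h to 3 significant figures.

With the same pressure gradient and density, V_g ∝ 1/f ∝ 1/sin φ.
V₂ = V₁ · sin φ₁ / sin φ₂ = 97.2 × sin 69° / sin 46°
V₂ = 97.2 × 0.9336/0.7193 = 126 km/h

126 km/h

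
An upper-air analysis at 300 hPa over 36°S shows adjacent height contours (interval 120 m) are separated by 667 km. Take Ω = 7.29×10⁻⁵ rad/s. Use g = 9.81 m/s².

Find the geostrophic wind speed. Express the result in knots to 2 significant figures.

Coriolis parameter at 36°S:
f = 2Ω sin φ = 2 × 7.29×10⁻⁵ × sin 36° = 8.57×10⁻⁵ s⁻¹
Height gradient: |∂Z/∂n| = 120 m / 667000 m = 1.80×10⁻⁴
On a pressure surface, geostrophic balance gives V_g = (g/f)|∂Z/∂n|:
V_g = 9.81 × 1.80×10⁻⁴ / 8.57×10⁻⁵ = 20.6 m/s
Converting: 20.6 m/s × 1.944 = 40 knots

40 knots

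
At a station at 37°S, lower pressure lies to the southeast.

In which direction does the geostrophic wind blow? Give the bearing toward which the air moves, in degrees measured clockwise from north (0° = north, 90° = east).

045°

The pressure-gradient force points toward the southeast (bearing 135°).
Geostrophic balance: in the Southern Hemisphere the Coriolis force deflects motion to the left, so the geostrophic wind blows 90° to the left of the pressure-gradient force (low pressure on the right).
Rotating 135° by 90° counterclockwise gives 045° — the wind blows toward the northeast.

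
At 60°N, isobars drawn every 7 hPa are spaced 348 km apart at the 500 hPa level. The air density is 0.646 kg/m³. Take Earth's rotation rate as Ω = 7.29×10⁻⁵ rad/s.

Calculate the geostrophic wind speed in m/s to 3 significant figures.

24.7 m/s

Coriolis parameter at 60°N:
f = 2Ω sin φ = 2 × 7.29×10⁻⁵ × sin 60° = 1.26×10⁻⁴ s⁻¹
Pressure gradient: |∂P/∂n| = 700 Pa / 348000 m = 2.01×10⁻³ Pa/m
Geostrophic balance (pressure-gradient force = Coriolis force):
V_g = (1/(fρ)) |∂P/∂n| = 2.01×10⁻³ / (1.26×10⁻⁴ × 0.646) = 24.7 m/s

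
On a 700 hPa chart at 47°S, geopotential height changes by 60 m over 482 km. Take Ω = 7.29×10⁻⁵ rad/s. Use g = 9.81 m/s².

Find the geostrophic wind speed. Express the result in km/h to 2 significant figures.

41 km/h

Coriolis parameter at 47°S:
f = 2Ω sin φ = 2 × 7.29×10⁻⁵ × sin 47° = 1.07×10⁻⁴ s⁻¹
Height gradient: |∂Z/∂n| = 60 m / 482000 m = 1.24×10⁻⁴
On a pressure surface, geostrophic balance gives V_g = (g/f)|∂Z/∂n|:
V_g = 9.81 × 1.24×10⁻⁴ / 1.07×10⁻⁴ = 11.5 m/s
Converting: 11.5 m/s × 3.6 = 41 km/h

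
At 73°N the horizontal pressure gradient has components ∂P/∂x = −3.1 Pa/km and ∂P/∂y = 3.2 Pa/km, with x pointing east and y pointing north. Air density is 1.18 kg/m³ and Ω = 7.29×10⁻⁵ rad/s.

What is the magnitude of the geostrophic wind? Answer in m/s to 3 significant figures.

27.1 m/s

Coriolis parameter at 73°N:
f = 2Ω sin φ = 2 × 7.29×10⁻⁵ × sin 73° = 1.39×10⁻⁴ s⁻¹
Component geostrophic relations (x east, y north):
u_g = −(1/(fρ)) ∂P/∂y,  v_g = (1/(fρ)) ∂P/∂x
u_g = −(3.2×10⁻³)/(1.39×10⁻⁴ × 1.18) = −19.4 m/s;  v_g = (−3.1×10⁻³)/(1.39×10⁻⁴ × 1.18) = −18.8 m/s
|V_g| = √(u_g² + v_g²) = 27.1 m/s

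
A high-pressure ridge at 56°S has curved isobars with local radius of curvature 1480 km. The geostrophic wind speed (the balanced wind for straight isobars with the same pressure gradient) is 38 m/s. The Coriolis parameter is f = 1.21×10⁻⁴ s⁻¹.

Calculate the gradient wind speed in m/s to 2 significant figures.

55 m/s

Around a high, pressure-gradient force acts outward with centrifugal, so Coriolis balances both:
fV = (1/ρ)|∂P/∂n| + V²/R  →  V² − fR·V + fR·V_g = 0
With fR = 1.21×10⁻⁴ × 1480×10³ m = 179 m/s:
V = [fR − √((fR)² − 4 fR V_g)]/2 = [179 − √(179² − 4×179×38)]/2 = 54.7 m/s
Supergeostrophic (V > V_g = 38 m/s), as expected around a high.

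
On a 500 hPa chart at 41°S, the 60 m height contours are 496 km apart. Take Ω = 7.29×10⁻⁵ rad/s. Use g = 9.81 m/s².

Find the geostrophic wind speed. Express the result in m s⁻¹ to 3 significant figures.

Coriolis parameter at 41°S:
f = 2Ω sin φ = 2 × 7.29×10⁻⁵ × sin 41° = 9.57×10⁻⁵ s⁻¹
Height gradient: |∂Z/∂n| = 60 m / 496000 m = 1.21×10⁻⁴
On a pressure surface, geostrophic balance gives V_g = (g/f)|∂Z/∂n|:
V_g = 9.81 × 1.21×10⁻⁴ / 9.57×10⁻⁵ = 12.4 m/s

12.4 m s⁻¹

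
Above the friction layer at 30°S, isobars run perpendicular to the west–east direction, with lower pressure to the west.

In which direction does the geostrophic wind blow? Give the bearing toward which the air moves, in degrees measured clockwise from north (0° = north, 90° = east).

180°

The pressure-gradient force points toward the west (bearing 270°).
Geostrophic balance: in the Southern Hemisphere the Coriolis force deflects motion to the left, so the geostrophic wind blows 90° to the left of the pressure-gradient force (low pressure on the right).
Rotating 270° by 90° counterclockwise gives 180° — the wind blows toward the south.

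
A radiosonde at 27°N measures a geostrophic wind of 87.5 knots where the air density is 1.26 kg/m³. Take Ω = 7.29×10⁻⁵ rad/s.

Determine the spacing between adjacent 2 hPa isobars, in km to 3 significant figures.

53.3 km

Coriolis parameter at 27°N:
f = 2Ω sin φ = 2 × 7.29×10⁻⁵ × sin 27° = 6.62×10⁻⁵ s⁻¹
Wind speed in SI: 87.5 knots = 45.0 m/s
Geostrophic balance rearranged: |∂P/∂n| = f ρ V_g
|∂P/∂n| = 6.62×10⁻⁵ × 1.26 × 45.0 = 3.75×10⁻³ Pa/m
Isobar spacing: Δn = ΔP/|∂P/∂n| = 200 Pa / 3.75×10⁻³ Pa/m = 53273 m ≈ 53.3 km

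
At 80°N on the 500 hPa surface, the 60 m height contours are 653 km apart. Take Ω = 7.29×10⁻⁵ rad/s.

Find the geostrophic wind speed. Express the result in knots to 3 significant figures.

12.2 knots

Coriolis parameter at 80°N:
f = 2Ω sin φ = 2 × 7.29×10⁻⁵ × sin 80° = 1.44×10⁻⁴ s⁻¹
Height gradient: |∂Z/∂n| = 60 m / 653000 m = 9.19×10⁻⁵
On a pressure surface, geostrophic balance gives V_g = (g/f)|∂Z/∂n|:
V_g = 9.81 × 9.19×10⁻⁵ / 1.44×10⁻⁴ = 6.28 m/s
Converting: 6.28 m/s × 1.944 = 12.2 knots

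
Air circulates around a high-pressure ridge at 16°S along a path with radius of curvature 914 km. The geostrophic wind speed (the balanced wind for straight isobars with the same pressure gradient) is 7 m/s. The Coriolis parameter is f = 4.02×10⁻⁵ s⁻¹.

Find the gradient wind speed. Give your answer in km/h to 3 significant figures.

33.9 km/h

Around a high, pressure-gradient force acts outward with centrifugal, so Coriolis balances both:
fV = (1/ρ)|∂P/∂n| + V²/R  →  V² − fR·V + fR·V_g = 0
With fR = 4.02×10⁻⁵ × 914×10³ m = 36.7 m/s:
V = [fR − √((fR)² − 4 fR V_g)]/2 = [36.7 − √(36.7² − 4×36.7×7)]/2 = 9.41 m/s
Supergeostrophic (V > V_g = 7 m/s), as expected around a high.
Converting: 9.41 m/s × 3.6 = 33.9 km/h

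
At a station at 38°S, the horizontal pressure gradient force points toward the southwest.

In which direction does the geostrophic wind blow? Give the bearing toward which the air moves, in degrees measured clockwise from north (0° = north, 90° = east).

135°

The pressure-gradient force points toward the southwest (bearing 225°).
Geostrophic balance: in the Southern Hemisphere the Coriolis force deflects motion to the left, so the geostrophic wind blows 90° to the left of the pressure-gradient force (low pressure on the right).
Rotating 225° by 90° counterclockwise gives 135° — the wind blows toward the southeast.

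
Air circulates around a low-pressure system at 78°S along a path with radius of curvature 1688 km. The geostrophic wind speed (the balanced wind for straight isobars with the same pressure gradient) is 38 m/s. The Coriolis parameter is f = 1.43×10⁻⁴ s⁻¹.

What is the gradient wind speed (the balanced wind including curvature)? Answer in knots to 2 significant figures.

65 knots

Around a low, centrifugal force acts outward with Coriolis, so pressure-gradient force balances both:
(1/ρ)|∂P/∂n| = fV + V²/R  →  V² + fR·V − fR·V_g = 0
With fR = 1.43×10⁻⁴ × 1688×10³ m = 241 m/s:
V = [−fR + √((fR)² + 4 fR V_g)]/2 = [−241 + √(241² + 4×241×38)]/2 = 33.4 m/s
Subgeostrophic (V < V_g = 38 m/s), as expected around a low.
Converting: 33.4 m/s × 1.944 = 65 knots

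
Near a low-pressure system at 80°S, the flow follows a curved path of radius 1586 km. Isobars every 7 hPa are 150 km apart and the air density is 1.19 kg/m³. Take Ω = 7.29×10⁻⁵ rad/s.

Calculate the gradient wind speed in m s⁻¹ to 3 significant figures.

24.6 m s⁻¹

Coriolis parameter at 80°S:
f = 2Ω sin φ = 2 × 7.29×10⁻⁵ × sin 80° = 1.44×10⁻⁴ s⁻¹
Pressure gradient: |∂P/∂n| = 700 Pa / 150000 m = 4.67×10⁻³ Pa/m
Geostrophic speed: V_g = |∂P/∂n|/(fρ) = 4.67×10⁻³/(1.44×10⁻⁴ × 1.19) = 27.3 m/s
Around a low, centrifugal force acts outward with Coriolis, so pressure-gradient force balances both:
(1/ρ)|∂P/∂n| = fV + V²/R  →  V² + fR·V − fR·V_g = 0
With fR = 1.44×10⁻⁴ × 1586×10³ m = 228 m/s:
V = [−fR + √((fR)² + 4 fR V_g)]/2 = [−228 + √(228² + 4×228×27.3)]/2 = 24.6 m/s
Subgeostrophic (V < V_g = 27.3 m/s), as expected around a low.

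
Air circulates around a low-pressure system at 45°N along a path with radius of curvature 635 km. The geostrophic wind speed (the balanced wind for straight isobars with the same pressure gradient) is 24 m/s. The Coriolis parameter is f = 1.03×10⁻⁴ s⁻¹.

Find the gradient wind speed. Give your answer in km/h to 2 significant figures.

67 km/h

Around a low, centrifugal force acts outward with Coriolis, so pressure-gradient force balances both:
(1/ρ)|∂P/∂n| = fV + V²/R  →  V² + fR·V − fR·V_g = 0
With fR = 1.03×10⁻⁴ × 635×10³ m = 65.4 m/s:
V = [−fR + √((fR)² + 4 fR V_g)]/2 = [−65.4 + √(65.4² + 4×65.4×24)]/2 = 18.7 m/s
Subgeostrophic (V < V_g = 24 m/s), as expected around a low.
Converting: 18.7 m/s × 3.6 = 67 km/h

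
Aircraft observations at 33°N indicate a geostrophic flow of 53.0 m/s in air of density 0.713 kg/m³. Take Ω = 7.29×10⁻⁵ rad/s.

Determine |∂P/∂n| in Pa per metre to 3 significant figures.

Coriolis parameter at 33°N:
f = 2Ω sin φ = 2 × 7.29×10⁻⁵ × sin 33° = 7.94×10⁻⁵ s⁻¹
Geostrophic balance rearranged: |∂P/∂n| = f ρ V_g
|∂P/∂n| = 7.94×10⁻⁵ × 0.713 × 53.0 = 3.00×10⁻³ Pa/m

3.00×10⁻³ Pa/m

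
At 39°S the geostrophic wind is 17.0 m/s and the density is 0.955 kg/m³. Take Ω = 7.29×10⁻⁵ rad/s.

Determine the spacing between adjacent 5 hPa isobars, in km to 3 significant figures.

Coriolis parameter at 39°S:
f = 2Ω sin φ = 2 × 7.29×10⁻⁵ × sin 39° = 9.18×10⁻⁵ s⁻¹
Geostrophic balance rearranged: |∂P/∂n| = f ρ V_g
|∂P/∂n| = 9.18×10⁻⁵ × 0.955 × 17.0 = 1.49×10⁻³ Pa/m
Isobar spacing: Δn = ΔP/|∂P/∂n| = 500 Pa / 1.49×10⁻³ Pa/m = 335651 m ≈ 336 km

336 km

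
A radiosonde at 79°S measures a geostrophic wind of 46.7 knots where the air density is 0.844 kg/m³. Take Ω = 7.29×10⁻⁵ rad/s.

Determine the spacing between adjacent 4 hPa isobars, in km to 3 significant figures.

Coriolis parameter at 79°S:
f = 2Ω sin φ = 2 × 7.29×10⁻⁵ × sin 79° = 1.43×10⁻⁴ s⁻¹
Wind speed in SI: 46.7 knots = 24.0 m/s
Geostrophic balance rearranged: |∂P/∂n| = f ρ V_g
|∂P/∂n| = 1.43×10⁻⁴ × 0.844 × 24.0 = 2.90×10⁻³ Pa/m
Isobar spacing: Δn = ΔP/|∂P/∂n| = 400 Pa / 2.90×10⁻³ Pa/m = 137835 m ≈ 138 km

138 km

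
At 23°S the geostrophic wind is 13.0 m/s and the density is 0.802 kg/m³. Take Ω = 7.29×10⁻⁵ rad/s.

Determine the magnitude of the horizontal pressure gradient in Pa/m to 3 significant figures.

Coriolis parameter at 23°S:
f = 2Ω sin φ = 2 × 7.29×10⁻⁵ × sin 23° = 5.70×10⁻⁵ s⁻¹
Geostrophic balance rearranged: |∂P/∂n| = f ρ V_g
|∂P/∂n| = 5.70×10⁻⁵ × 0.802 × 13.0 = 5.94×10⁻⁴ Pa/m

5.94×10⁻⁴ Pa/m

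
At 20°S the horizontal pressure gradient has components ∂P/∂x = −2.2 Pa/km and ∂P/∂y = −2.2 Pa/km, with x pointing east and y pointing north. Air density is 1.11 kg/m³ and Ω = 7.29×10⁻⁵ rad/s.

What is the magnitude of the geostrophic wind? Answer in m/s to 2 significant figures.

56 m/s

Coriolis parameter at 20°S:
f = 2Ω sin φ = 2 × 7.29×10⁻⁵ × sin 20° = 4.99×10⁻⁵ s⁻¹
In the Southern Hemisphere f is negative: f = −4.99×10⁻⁵ s⁻¹.
Component geostrophic relations (x east, y north):
u_g = −(1/(fρ)) ∂P/∂y,  v_g = (1/(fρ)) ∂P/∂x
u_g = −(−2.2×10⁻³)/(−4.99×10⁻⁵ × 1.11) = −39.7 m/s;  v_g = (−2.2×10⁻³)/(−4.99×10⁻⁵ × 1.11) = 39.7 m/s
|V_g| = √(u_g² + v_g²) = 56.2 m/s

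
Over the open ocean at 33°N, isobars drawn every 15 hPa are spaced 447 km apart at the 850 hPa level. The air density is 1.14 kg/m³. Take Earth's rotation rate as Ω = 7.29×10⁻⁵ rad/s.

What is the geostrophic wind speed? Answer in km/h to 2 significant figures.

Coriolis parameter at 33°N:
f = 2Ω sin φ = 2 × 7.29×10⁻⁵ × sin 33° = 7.94×10⁻⁵ s⁻¹
Pressure gradient: |∂P/∂n| = 1500 Pa / 447000 m = 3.36×10⁻³ Pa/m
Geostrophic balance (pressure-gradient force = Coriolis force):
V_g = (1/(fρ)) |∂P/∂n| = 3.36×10⁻³ / (7.94×10⁻⁵ × 1.14) = 37.1 m/s
Converting: 37.1 m/s × 3.6 = 130 km/h

130 km/h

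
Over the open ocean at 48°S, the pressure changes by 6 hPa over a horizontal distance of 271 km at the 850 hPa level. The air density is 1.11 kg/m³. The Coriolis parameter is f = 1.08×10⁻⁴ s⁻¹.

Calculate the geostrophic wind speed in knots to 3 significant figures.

Pressure gradient: |∂P/∂n| = 600 Pa / 271000 m = 2.21×10⁻³ Pa/m
Geostrophic balance (pressure-gradient force = Coriolis force):
V_g = (1/(fρ)) |∂P/∂n| = 2.21×10⁻³ / (1.08×10⁻⁴ × 1.11) = 18.5 m/s
Converting: 18.5 m/s × 1.944 = 35.9 knots

35.9 knots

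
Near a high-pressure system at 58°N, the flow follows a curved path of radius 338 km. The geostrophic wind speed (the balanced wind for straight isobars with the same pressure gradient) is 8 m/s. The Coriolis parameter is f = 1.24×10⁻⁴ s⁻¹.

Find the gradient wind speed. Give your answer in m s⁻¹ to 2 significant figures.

Around a high, pressure-gradient force acts outward with centrifugal, so Coriolis balances both:
fV = (1/ρ)|∂P/∂n| + V²/R  →  V² − fR·V + fR·V_g = 0
With fR = 1.24×10⁻⁴ × 338×10³ m = 41.9 m/s:
V = [fR − √((fR)² − 4 fR V_g)]/2 = [41.9 − √(41.9² − 4×41.9×8)]/2 = 10.8 m/s
Supergeostrophic (V > V_g = 8 m/s), as expected around a high.

11 m s⁻¹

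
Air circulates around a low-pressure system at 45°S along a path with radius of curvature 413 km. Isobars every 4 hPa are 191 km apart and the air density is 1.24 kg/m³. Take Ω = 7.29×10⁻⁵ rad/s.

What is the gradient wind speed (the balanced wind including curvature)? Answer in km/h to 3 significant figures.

45.5 km/h

Coriolis parameter at 45°S:
f = 2Ω sin φ = 2 × 7.29×10⁻⁵ × sin 45° = 1.03×10⁻⁴ s⁻¹
Pressure gradient: |∂P/∂n| = 400 Pa / 191000 m = 2.09×10⁻³ Pa/m
Geostrophic speed: V_g = |∂P/∂n|/(fρ) = 2.09×10⁻³/(1.03×10⁻⁴ × 1.24) = 16.4 m/s
Around a low, centrifugal force acts outward with Coriolis, so pressure-gradient force balances both:
(1/ρ)|∂P/∂n| = fV + V²/R  →  V² + fR·V − fR·V_g = 0
With fR = 1.03×10⁻⁴ × 413×10³ m = 42.6 m/s:
V = [−fR + √((fR)² + 4 fR V_g)]/2 = [−42.6 + √(42.6² + 4×42.6×16.4)]/2 = 12.6 m/s
Subgeostrophic (V < V_g = 16.4 m/s), as expected around a low.
Converting: 12.6 m/s × 3.6 = 45.5 km/h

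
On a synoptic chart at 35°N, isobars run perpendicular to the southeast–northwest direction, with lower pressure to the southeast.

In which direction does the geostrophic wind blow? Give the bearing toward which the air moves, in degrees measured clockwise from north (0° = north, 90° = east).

225°

The pressure-gradient force points toward the southeast (bearing 135°).
Geostrophic balance: in the Northern Hemisphere the Coriolis force deflects motion to the right, so the geostrophic wind blows 90° to the right of the pressure-gradient force (low pressure on the left).
Rotating 135° by 90° clockwise gives 225° — the wind blows toward the southwest.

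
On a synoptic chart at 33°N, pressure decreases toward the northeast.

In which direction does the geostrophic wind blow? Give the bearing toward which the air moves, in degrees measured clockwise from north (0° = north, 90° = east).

The pressure-gradient force points toward the northeast (bearing 045°).
Geostrophic balance: in the Northern Hemisphere the Coriolis force deflects motion to the right, so the geostrophic wind blows 90° to the right of the pressure-gradient force (low pressure on the left).
Rotating 045° by 90° clockwise gives 135° — the wind blows toward the southeast.

135°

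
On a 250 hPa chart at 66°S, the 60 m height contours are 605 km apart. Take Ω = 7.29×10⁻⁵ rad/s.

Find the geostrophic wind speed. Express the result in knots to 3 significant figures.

Coriolis parameter at 66°S:
f = 2Ω sin φ = 2 × 7.29×10⁻⁵ × sin 66° = 1.33×10⁻⁴ s⁻¹
Height gradient: |∂Z/∂n| = 60 m / 605000 m = 9.92×10⁻⁵
On a pressure surface, geostrophic balance gives V_g = (g/f)|∂Z/∂n|:
V_g = 9.81 × 9.92×10⁻⁵ / 1.33×10⁻⁴ = 7.30 m/s
Converting: 7.30 m/s × 1.944 = 14.2 knots

14.2 knots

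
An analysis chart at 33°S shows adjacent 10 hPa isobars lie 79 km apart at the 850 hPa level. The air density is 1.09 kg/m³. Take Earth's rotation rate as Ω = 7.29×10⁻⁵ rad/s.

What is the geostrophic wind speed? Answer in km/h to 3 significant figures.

Coriolis parameter at 33°S:
f = 2Ω sin φ = 2 × 7.29×10⁻⁵ × sin 33° = 7.94×10⁻⁵ s⁻¹
Pressure gradient: |∂P/∂n| = 1000 Pa / 79000 m = 1.27×10⁻² Pa/m
Geostrophic balance (pressure-gradient force = Coriolis force):
V_g = (1/(fρ)) |∂P/∂n| = 1.27×10⁻² / (7.94×10⁻⁵ × 1.09) = 146 m/s
Converting: 146 m/s × 3.6 = 526 km/h

526 km/h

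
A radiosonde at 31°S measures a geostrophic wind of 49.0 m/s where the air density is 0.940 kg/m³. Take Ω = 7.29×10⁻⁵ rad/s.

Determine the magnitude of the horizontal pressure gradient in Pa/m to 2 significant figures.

3.5×10⁻³ Pa/m

Coriolis parameter at 31°S:
f = 2Ω sin φ = 2 × 7.29×10⁻⁵ × sin 31° = 7.51×10⁻⁵ s⁻¹
Geostrophic balance rearranged: |∂P/∂n| = f ρ V_g
|∂P/∂n| = 7.51×10⁻⁵ × 0.940 × 49.0 = 3.46×10⁻³ Pa/m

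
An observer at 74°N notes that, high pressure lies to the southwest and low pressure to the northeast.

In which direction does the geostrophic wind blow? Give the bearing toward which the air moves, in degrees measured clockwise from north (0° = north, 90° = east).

The pressure-gradient force points toward the northeast (bearing 045°).
Geostrophic balance: in the Northern Hemisphere the Coriolis force deflects motion to the right, so the geostrophic wind blows 90° to the right of the pressure-gradient force (low pressure on the left).
Rotating 045° by 90° clockwise gives 135° — the wind blows toward the southeast.

135°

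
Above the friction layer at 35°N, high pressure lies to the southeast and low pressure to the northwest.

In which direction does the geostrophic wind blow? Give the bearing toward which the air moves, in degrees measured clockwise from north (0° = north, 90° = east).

045°

The pressure-gradient force points toward the northwest (bearing 315°).
Geostrophic balance: in the Northern Hemisphere the Coriolis force deflects motion to the right, so the geostrophic wind blows 90° to the right of the pressure-gradient force (low pressure on the left).
Rotating 315° by 90° clockwise gives 045° — the wind blows toward the northeast.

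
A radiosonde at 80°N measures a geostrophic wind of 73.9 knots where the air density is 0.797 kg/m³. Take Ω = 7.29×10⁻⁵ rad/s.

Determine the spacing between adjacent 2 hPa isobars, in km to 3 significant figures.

46.0 km

Coriolis parameter at 80°N:
f = 2Ω sin φ = 2 × 7.29×10⁻⁵ × sin 80° = 1.44×10⁻⁴ s⁻¹
Wind speed in SI: 73.9 knots = 38.0 m/s
Geostrophic balance rearranged: |∂P/∂n| = f ρ V_g
|∂P/∂n| = 1.44×10⁻⁴ × 0.797 × 38.0 = 4.35×10⁻³ Pa/m
Isobar spacing: Δn = ΔP/|∂P/∂n| = 200 Pa / 4.35×10⁻³ Pa/m = 45971 m ≈ 46.0 km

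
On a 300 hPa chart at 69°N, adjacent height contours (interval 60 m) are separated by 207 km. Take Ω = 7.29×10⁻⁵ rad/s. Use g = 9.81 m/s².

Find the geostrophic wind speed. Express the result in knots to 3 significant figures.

40.6 knots

Coriolis parameter at 69°N:
f = 2Ω sin φ = 2 × 7.29×10⁻⁵ × sin 69° = 1.36×10⁻⁴ s⁻¹
Height gradient: |∂Z/∂n| = 60 m / 207000 m = 2.90×10⁻⁴
On a pressure surface, geostrophic balance gives V_g = (g/f)|∂Z/∂n|:
V_g = 9.81 × 2.90×10⁻⁴ / 1.36×10⁻⁴ = 20.9 m/s
Converting: 20.9 m/s × 1.944 = 40.6 knots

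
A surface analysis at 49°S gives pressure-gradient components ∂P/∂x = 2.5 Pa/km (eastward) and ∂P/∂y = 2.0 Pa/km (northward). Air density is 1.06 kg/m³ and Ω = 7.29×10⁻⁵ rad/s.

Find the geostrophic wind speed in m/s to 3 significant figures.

27.4 m/s

Coriolis parameter at 49°S:
f = 2Ω sin φ = 2 × 7.29×10⁻⁵ × sin 49° = 1.10×10⁻⁴ s⁻¹
In the Southern Hemisphere f is negative: f = −1.10×10⁻⁴ s⁻¹.
Component geostrophic relations (x east, y north):
u_g = −(1/(fρ)) ∂P/∂y,  v_g = (1/(fρ)) ∂P/∂x
u_g = −(2.0×10⁻³)/(−1.10×10⁻⁴ × 1.06) = 17.1 m/s;  v_g = (2.5×10⁻³)/(−1.10×10⁻⁴ × 1.06) = −21.4 m/s
|V_g| = √(u_g² + v_g²) = 27.4 m/s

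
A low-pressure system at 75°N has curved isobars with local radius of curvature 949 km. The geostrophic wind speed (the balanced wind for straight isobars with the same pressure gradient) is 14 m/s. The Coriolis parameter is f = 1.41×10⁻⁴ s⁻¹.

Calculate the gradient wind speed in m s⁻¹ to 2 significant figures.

Around a low, centrifugal force acts outward with Coriolis, so pressure-gradient force balances both:
(1/ρ)|∂P/∂n| = fV + V²/R  →  V² + fR·V − fR·V_g = 0
With fR = 1.41×10⁻⁴ × 949×10³ m = 134 m/s:
V = [−fR + √((fR)² + 4 fR V_g)]/2 = [−134 + √(134² + 4×134×14)]/2 = 12.8 m/s
Subgeostrophic (V < V_g = 14 m/s), as expected around a low.

13 m s⁻¹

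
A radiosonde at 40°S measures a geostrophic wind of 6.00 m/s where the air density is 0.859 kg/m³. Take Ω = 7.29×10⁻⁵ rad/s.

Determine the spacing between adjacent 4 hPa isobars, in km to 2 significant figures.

Coriolis parameter at 40°S:
f = 2Ω sin φ = 2 × 7.29×10⁻⁵ × sin 40° = 9.37×10⁻⁵ s⁻¹
Geostrophic balance rearranged: |∂P/∂n| = f ρ V_g
|∂P/∂n| = 9.37×10⁻⁵ × 0.859 × 6.00 = 4.83×10⁻⁴ Pa/m
Isobar spacing: Δn = ΔP/|∂P/∂n| = 400 Pa / 4.83×10⁻⁴ Pa/m = 828115 m ≈ 830 km

830 km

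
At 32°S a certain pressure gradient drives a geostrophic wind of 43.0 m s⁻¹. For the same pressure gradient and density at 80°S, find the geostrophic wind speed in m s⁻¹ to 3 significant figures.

23.1 m s⁻¹

With the same pressure gradient and density, V_g ∝ 1/f ∝ 1/sin φ.
V₂ = V₁ · sin φ₁ / sin φ₂ = 43.0 × sin 32° / sin 80°
V₂ = 43.0 × 0.5299/0.9848 = 23.1 m s⁻¹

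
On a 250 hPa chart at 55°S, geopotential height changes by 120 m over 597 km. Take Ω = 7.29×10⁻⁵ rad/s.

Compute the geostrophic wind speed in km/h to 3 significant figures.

59.4 km/h

Coriolis parameter at 55°S:
f = 2Ω sin φ = 2 × 7.29×10⁻⁵ × sin 55° = 1.19×10⁻⁴ s⁻¹
Height gradient: |∂Z/∂n| = 120 m / 597000 m = 2.01×10⁻⁴
On a pressure surface, geostrophic balance gives V_g = (g/f)|∂Z/∂n|:
V_g = 9.81 × 2.01×10⁻⁴ / 1.19×10⁻⁴ = 16.5 m/s
Converting: 16.5 m/s × 3.6 = 59.4 km/h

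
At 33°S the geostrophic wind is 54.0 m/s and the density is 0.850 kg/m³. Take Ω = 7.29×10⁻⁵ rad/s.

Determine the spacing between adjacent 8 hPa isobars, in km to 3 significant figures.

219 km

Coriolis parameter at 33°S:
f = 2Ω sin φ = 2 × 7.29×10⁻⁵ × sin 33° = 7.94×10⁻⁵ s⁻¹
Geostrophic balance rearranged: |∂P/∂n| = f ρ V_g
|∂P/∂n| = 7.94×10⁻⁵ × 0.850 × 54.0 = 3.64×10⁻³ Pa/m
Isobar spacing: Δn = ΔP/|∂P/∂n| = 800 Pa / 3.64×10⁻³ Pa/m = 219488 m ≈ 219 km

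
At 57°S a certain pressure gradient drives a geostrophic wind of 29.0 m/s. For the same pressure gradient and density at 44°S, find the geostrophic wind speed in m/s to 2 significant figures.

35 m/s

With the same pressure gradient and density, V_g ∝ 1/f ∝ 1/sin φ.
V₂ = V₁ · sin φ₁ / sin φ₂ = 29.0 × sin 57° / sin 44°
V₂ = 29.0 × 0.8387/0.6947 = 35 m/s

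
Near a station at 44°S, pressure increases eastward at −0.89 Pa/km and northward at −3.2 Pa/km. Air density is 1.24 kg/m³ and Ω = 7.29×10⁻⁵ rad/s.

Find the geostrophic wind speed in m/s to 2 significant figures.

Coriolis parameter at 44°S:
f = 2Ω sin φ = 2 × 7.29×10⁻⁵ × sin 44° = 1.01×10⁻⁴ s⁻¹
In the Southern Hemisphere f is negative: f = −1.01×10⁻⁴ s⁻¹.
Component geostrophic relations (x east, y north):
u_g = −(1/(fρ)) ∂P/∂y,  v_g = (1/(fρ)) ∂P/∂x
u_g = −(−3.2×10⁻³)/(−1.01×10⁻⁴ × 1.24) = −25.5 m/s;  v_g = (−0.89×10⁻³)/(−1.01×10⁻⁴ × 1.24) = 7.09 m/s
|V_g| = √(u_g² + v_g²) = 26.4 m/s

26 m/s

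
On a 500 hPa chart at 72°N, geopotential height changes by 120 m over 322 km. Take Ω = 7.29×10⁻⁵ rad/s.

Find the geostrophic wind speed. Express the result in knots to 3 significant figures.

51.2 knots

Coriolis parameter at 72°N:
f = 2Ω sin φ = 2 × 7.29×10⁻⁵ × sin 72° = 1.39×10⁻⁴ s⁻¹
Height gradient: |∂Z/∂n| = 120 m / 322000 m = 3.73×10⁻⁴
On a pressure surface, geostrophic balance gives V_g = (g/f)|∂Z/∂n|:
V_g = 9.81 × 3.73×10⁻⁴ / 1.39×10⁻⁴ = 26.4 m/s
Converting: 26.4 m/s × 1.944 = 51.2 knots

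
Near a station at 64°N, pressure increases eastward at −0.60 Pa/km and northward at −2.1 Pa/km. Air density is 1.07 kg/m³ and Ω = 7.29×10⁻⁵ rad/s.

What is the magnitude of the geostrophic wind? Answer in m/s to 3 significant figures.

Coriolis parameter at 64°N:
f = 2Ω sin φ = 2 × 7.29×10⁻⁵ × sin 64° = 1.31×10⁻⁴ s⁻¹
Component geostrophic relations (x east, y north):
u_g = −(1/(fρ)) ∂P/∂y,  v_g = (1/(fρ)) ∂P/∂x
u_g = −(−2.1×10⁻³)/(1.31×10⁻⁴ × 1.07) = 15.0 m/s;  v_g = (−0.60×10⁻³)/(1.31×10⁻⁴ × 1.07) = −4.28 m/s
|V_g| = √(u_g² + v_g²) = 15.6 m/s

15.6 m/s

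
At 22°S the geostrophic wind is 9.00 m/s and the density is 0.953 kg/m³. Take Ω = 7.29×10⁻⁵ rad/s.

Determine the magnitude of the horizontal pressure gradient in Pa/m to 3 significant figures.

4.68×10⁻⁴ Pa/m

Coriolis parameter at 22°S:
f = 2Ω sin φ = 2 × 7.29×10⁻⁵ × sin 22° = 5.46×10⁻⁵ s⁻¹
Geostrophic balance rearranged: |∂P/∂n| = f ρ V_g
|∂P/∂n| = 5.46×10⁻⁵ × 0.953 × 9.00 = 4.68×10⁻⁴ Pa/m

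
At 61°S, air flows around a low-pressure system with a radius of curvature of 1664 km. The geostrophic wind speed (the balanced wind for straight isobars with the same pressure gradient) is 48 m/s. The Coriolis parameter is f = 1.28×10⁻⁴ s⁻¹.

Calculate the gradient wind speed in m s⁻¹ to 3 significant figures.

40.4 m s⁻¹

Around a low, centrifugal force acts outward with Coriolis, so pressure-gradient force balances both:
(1/ρ)|∂P/∂n| = fV + V²/R  →  V² + fR·V − fR·V_g = 0
With fR = 1.28×10⁻⁴ × 1664×10³ m = 213 m/s:
V = [−fR + √((fR)² + 4 fR V_g)]/2 = [−213 + √(213² + 4×213×48)]/2 = 40.4 m/s
Subgeostrophic (V < V_g = 48 m/s), as expected around a low.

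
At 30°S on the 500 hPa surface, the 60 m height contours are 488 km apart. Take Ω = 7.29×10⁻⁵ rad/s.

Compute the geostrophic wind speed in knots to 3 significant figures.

Coriolis parameter at 30°S:
f = 2Ω sin φ = 2 × 7.29×10⁻⁵ × sin 30° = 7.29×10⁻⁵ s⁻¹
Height gradient: |∂Z/∂n| = 60 m / 488000 m = 1.23×10⁻⁴
On a pressure surface, geostrophic balance gives V_g = (g/f)|∂Z/∂n|:
V_g = 9.81 × 1.23×10⁻⁴ / 7.29×10⁻⁵ = 16.5 m/s
Converting: 16.5 m/s × 1.944 = 32.2 knots

32.2 knots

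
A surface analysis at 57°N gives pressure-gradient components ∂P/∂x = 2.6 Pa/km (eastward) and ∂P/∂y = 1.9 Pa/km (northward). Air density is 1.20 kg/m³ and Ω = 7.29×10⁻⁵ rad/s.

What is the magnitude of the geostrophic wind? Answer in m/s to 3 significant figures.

Coriolis parameter at 57°N:
f = 2Ω sin φ = 2 × 7.29×10⁻⁵ × sin 57° = 1.22×10⁻⁴ s⁻¹
Component geostrophic relations (x east, y north):
u_g = −(1/(fρ)) ∂P/∂y,  v_g = (1/(fρ)) ∂P/∂x
u_g = −(1.9×10⁻³)/(1.22×10⁻⁴ × 1.20) = −12.9 m/s;  v_g = (2.6×10⁻³)/(1.22×10⁻⁴ × 1.20) = 17.7 m/s
|V_g| = √(u_g² + v_g²) = 21.9 m/s

21.9 m/s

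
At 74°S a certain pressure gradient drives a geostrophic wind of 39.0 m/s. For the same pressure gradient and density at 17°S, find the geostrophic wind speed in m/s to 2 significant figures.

130 m/s

With the same pressure gradient and density, V_g ∝ 1/f ∝ 1/sin φ.
V₂ = V₁ · sin φ₁ / sin φ₂ = 39.0 × sin 74° / sin 17°
V₂ = 39.0 × 0.9613/0.2924 = 130 m/s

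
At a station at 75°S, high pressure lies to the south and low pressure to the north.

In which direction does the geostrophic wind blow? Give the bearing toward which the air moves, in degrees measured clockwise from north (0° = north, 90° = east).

The pressure-gradient force points toward the north (bearing 000°).
Geostrophic balance: in the Southern Hemisphere the Coriolis force deflects motion to the left, so the geostrophic wind blows 90° to the left of the pressure-gradient force (low pressure on the right).
Rotating 000° by 90° counterclockwise gives 270° — the wind blows toward the west.

270°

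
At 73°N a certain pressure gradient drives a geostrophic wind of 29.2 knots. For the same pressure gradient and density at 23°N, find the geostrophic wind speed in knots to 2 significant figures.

With the same pressure gradient and density, V_g ∝ 1/f ∝ 1/sin φ.
V₂ = V₁ · sin φ₁ / sin φ₂ = 29.2 × sin 73° / sin 23°
V₂ = 29.2 × 0.9563/0.3907 = 71 knots

71 knots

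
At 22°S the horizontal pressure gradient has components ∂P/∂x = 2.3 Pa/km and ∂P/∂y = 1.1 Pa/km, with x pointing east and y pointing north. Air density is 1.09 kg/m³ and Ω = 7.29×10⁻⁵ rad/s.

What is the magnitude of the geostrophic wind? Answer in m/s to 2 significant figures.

43 m/s

Coriolis parameter at 22°S:
f = 2Ω sin φ = 2 × 7.29×10⁻⁵ × sin 22° = 5.46×10⁻⁵ s⁻¹
In the Southern Hemisphere f is negative: f = −5.46×10⁻⁵ s⁻¹.
Component geostrophic relations (x east, y north):
u_g = −(1/(fρ)) ∂P/∂y,  v_g = (1/(fρ)) ∂P/∂x
u_g = −(1.1×10⁻³)/(−5.46×10⁻⁵ × 1.09) = 18.5 m/s;  v_g = (2.3×10⁻³)/(−5.46×10⁻⁵ × 1.09) = −38.6 m/s
|V_g| = √(u_g² + v_g²) = 42.8 m/s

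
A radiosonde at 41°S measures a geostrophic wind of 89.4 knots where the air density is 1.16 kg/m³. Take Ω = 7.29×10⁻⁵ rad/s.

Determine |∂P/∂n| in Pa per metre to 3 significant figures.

5.10×10⁻³ Pa/m

Coriolis parameter at 41°S:
f = 2Ω sin φ = 2 × 7.29×10⁻⁵ × sin 41° = 9.57×10⁻⁵ s⁻¹
Wind speed in SI: 89.4 knots = 46.0 m/s
Geostrophic balance rearranged: |∂P/∂n| = f ρ V_g
|∂P/∂n| = 9.57×10⁻⁵ × 1.16 × 46.0 = 5.10×10⁻³ Pa/m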